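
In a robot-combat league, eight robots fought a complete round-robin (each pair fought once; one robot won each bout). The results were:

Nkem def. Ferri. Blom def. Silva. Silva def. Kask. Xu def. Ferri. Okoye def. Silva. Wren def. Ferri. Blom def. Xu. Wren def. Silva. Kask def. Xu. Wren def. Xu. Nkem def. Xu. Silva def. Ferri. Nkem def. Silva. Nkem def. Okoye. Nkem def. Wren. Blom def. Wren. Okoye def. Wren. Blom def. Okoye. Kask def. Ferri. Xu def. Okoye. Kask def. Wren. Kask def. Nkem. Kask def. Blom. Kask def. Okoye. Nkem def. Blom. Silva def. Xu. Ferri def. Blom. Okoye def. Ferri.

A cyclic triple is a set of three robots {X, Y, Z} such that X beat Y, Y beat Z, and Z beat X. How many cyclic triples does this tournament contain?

10

Win totals: Kask 6, Nkem 6, Okoye 3, Xu 2, Blom 4, Ferri 1, Silva 3, Wren 3.
A robot with w wins dominates both others in C(w,2) triples; summing gives 15 + 15 + 3 + 1 + 6 + 0 + 3 + 3 = 46 transitive triples.
Total triples C(8,3) = 56, so cyclic triples = 56 − 46 = 10.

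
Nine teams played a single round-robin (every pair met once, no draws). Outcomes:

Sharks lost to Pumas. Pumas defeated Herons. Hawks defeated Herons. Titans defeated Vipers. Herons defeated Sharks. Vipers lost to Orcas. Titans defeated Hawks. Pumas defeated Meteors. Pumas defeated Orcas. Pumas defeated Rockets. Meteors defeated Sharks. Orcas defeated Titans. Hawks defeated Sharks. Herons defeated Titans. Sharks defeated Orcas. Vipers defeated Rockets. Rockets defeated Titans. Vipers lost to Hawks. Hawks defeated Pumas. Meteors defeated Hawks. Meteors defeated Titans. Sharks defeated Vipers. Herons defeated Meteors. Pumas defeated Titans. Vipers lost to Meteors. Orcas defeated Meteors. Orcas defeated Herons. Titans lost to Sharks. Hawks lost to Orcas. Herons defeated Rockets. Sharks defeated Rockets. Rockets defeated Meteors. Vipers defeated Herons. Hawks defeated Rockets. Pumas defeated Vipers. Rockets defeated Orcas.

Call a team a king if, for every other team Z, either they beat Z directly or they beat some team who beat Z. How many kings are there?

4

Meteors reaches everyone (king).
Titans cannot reach Meteors, Orcas in two steps.
Herons cannot reach Pumas in two steps.
Hawks reaches everyone (king).
Pumas reaches everyone (king).
Vipers cannot reach Hawks, Pumas in two steps.
Sharks cannot reach Pumas in two steps.
Rockets cannot reach Pumas in two steps.
Orcas reaches everyone (king).
Kings: Meteors, Hawks, Pumas, Orcas — 4.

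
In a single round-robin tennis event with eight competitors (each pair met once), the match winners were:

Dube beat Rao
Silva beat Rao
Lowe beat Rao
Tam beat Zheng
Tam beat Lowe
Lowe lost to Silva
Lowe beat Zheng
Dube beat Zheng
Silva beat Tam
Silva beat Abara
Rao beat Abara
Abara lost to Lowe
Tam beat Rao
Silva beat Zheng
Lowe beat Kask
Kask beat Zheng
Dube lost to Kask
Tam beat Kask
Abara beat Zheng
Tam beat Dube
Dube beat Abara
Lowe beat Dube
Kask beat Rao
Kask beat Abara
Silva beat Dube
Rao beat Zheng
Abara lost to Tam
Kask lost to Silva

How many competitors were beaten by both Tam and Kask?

4

Tam beat: Lowe, Kask, Abara, Zheng, Dube, Rao.
Kask beat: Abara, Zheng, Dube, Rao.
Both beat: Abara, Zheng, Dube, Rao — 4.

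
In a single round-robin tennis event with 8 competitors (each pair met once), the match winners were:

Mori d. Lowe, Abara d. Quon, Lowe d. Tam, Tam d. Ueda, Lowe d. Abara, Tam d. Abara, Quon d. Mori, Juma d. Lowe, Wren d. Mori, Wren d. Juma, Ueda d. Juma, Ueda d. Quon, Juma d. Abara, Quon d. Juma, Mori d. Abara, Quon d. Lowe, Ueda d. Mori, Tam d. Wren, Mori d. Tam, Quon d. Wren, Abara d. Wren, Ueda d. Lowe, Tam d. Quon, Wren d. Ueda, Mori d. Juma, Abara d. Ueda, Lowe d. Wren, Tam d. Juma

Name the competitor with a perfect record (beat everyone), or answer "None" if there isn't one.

Highest win total is Tam with 5 (out of 7 possible).
Tam lost to Lowe, Mori, so no competitor went undefeated.

None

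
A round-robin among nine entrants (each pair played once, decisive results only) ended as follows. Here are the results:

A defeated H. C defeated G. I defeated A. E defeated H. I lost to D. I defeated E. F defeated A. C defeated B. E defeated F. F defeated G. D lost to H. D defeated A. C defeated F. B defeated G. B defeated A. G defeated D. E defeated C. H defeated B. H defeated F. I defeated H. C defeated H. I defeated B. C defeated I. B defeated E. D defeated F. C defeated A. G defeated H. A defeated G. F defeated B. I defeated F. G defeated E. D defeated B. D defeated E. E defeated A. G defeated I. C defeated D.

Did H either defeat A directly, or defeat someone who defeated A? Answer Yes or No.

H did not beat A directly.
H beat B, D, F. Of those, B beat A.

Yes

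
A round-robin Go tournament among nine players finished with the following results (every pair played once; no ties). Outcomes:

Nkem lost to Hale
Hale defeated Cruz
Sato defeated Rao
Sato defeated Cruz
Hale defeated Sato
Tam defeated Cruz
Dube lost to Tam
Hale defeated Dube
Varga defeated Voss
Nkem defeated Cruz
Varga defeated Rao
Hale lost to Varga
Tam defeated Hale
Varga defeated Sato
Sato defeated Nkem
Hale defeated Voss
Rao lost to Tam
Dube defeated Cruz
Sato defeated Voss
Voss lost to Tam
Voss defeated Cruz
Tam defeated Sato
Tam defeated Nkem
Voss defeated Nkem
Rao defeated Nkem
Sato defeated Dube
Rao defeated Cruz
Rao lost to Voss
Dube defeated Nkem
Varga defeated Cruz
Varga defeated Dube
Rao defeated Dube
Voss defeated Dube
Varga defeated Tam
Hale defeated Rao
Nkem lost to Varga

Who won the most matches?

Win totals: Nkem 1, Cruz 0, Sato 5, Voss 4, Dube 2, Tam 7, Rao 3, Hale 6, Varga 8.
Varga leads with 8 wins (next highest: 7).

Varga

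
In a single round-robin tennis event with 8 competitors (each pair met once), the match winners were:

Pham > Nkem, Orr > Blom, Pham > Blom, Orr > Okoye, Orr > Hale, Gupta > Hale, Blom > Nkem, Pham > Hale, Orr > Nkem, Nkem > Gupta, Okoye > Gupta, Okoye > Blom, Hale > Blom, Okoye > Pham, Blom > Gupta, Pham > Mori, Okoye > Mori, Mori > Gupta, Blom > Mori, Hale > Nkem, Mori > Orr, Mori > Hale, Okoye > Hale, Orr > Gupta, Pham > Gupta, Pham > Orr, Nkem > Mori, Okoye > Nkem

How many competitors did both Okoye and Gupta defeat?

1

Okoye beat: Gupta, Blom, Hale, Mori, Nkem, Pham.
Gupta beat: Hale.
Both beat: Hale — 1.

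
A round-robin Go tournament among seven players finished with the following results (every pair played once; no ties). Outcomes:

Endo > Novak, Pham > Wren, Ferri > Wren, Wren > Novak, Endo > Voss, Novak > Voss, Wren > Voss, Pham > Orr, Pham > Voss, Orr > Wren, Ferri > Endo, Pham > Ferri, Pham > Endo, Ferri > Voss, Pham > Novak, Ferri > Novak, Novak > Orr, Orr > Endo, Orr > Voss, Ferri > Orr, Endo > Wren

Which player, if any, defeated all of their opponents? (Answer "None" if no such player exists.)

Pham has 6 wins out of 6 opponents — a perfect record.

Pham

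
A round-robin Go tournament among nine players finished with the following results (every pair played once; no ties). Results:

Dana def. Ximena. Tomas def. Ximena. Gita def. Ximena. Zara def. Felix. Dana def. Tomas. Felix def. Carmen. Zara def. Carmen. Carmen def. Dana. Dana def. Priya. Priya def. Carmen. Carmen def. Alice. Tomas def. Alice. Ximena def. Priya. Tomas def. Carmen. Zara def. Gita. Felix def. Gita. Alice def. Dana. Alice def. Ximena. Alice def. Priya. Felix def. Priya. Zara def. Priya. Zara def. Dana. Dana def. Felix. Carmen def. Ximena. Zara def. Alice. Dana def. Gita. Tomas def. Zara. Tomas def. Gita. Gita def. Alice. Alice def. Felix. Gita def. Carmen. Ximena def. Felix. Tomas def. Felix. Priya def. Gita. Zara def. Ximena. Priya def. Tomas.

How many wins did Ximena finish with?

2

Ximena's results: beat Priya, Felix; lost to Carmen, Zara, Alice, Tomas, Dana, Gita.
That is 2 wins.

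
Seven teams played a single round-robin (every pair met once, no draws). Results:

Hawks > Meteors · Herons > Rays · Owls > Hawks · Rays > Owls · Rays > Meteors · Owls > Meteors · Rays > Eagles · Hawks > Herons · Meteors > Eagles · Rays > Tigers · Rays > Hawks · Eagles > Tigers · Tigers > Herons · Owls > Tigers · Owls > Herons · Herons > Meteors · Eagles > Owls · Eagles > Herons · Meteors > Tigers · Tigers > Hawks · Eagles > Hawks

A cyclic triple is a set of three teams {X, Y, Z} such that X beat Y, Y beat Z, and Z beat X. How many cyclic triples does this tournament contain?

Win totals: Herons 2, Hawks 2, Meteors 2, Eagles 4, Owls 4, Rays 5, Tigers 2.
A team with w wins dominates both others in C(w,2) triples; summing gives 1 + 1 + 1 + 6 + 6 + 10 + 1 = 26 transitive triples.
Total triples C(7,3) = 35, so cyclic triples = 35 − 26 = 9.

9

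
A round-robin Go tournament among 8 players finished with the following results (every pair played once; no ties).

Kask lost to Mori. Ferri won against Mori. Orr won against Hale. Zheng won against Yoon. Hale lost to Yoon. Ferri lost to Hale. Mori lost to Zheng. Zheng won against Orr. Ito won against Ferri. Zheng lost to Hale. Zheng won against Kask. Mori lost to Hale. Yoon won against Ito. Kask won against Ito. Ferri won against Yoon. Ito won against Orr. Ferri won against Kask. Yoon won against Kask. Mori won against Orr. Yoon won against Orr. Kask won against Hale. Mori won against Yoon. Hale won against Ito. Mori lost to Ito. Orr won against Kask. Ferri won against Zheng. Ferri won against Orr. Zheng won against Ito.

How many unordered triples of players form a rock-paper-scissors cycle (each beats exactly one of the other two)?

16

Win totals: Zheng 5, Ferri 5, Hale 4, Kask 2, Orr 2, Mori 3, Yoon 4, Ito 3.
A player with w wins dominates both others in C(w,2) triples; summing gives 10 + 10 + 6 + 1 + 1 + 3 + 6 + 3 = 40 transitive triples.
Total triples C(8,3) = 56, so cyclic triples = 56 − 40 = 16.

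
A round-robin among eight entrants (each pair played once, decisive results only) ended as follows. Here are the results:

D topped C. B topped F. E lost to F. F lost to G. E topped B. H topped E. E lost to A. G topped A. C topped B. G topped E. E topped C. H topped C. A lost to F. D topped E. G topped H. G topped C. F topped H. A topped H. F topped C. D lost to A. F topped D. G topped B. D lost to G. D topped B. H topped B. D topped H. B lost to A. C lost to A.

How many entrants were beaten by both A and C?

1

A beat: B, C, D, E, H.
C beat: B.
Both beat: B — 1.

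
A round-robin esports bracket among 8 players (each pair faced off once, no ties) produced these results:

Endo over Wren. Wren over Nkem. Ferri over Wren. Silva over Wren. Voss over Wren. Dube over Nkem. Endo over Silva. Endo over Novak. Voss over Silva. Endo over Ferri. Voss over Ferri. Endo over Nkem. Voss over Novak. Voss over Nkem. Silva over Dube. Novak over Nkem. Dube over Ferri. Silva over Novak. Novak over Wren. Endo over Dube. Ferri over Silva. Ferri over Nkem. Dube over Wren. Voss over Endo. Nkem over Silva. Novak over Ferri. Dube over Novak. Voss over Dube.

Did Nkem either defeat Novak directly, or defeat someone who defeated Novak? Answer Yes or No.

Yes

Nkem did not beat Novak directly.
Nkem beat Silva. Of those, Silva beat Novak.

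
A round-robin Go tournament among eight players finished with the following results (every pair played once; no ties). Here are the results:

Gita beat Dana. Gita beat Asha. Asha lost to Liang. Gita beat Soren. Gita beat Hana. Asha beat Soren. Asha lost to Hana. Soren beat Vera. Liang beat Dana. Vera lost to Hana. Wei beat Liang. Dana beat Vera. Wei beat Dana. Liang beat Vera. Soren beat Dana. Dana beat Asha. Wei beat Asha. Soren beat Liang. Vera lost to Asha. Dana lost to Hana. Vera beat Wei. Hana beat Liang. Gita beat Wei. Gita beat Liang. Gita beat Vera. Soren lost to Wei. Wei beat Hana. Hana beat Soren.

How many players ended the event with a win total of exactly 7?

Win totals: Gita 7, Dana 2, Vera 1, Soren 3, Asha 2, Wei 5, Liang 3, Hana 5.
Exactly 7: Gita — 1 player.

1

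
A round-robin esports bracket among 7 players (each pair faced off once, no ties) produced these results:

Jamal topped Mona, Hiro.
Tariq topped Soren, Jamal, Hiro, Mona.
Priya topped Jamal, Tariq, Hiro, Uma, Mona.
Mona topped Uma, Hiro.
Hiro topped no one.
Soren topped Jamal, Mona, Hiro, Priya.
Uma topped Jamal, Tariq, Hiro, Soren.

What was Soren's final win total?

Soren's results: beat Jamal, Mona, Priya, Hiro; lost to Uma, Tariq.
That is 4 wins.

4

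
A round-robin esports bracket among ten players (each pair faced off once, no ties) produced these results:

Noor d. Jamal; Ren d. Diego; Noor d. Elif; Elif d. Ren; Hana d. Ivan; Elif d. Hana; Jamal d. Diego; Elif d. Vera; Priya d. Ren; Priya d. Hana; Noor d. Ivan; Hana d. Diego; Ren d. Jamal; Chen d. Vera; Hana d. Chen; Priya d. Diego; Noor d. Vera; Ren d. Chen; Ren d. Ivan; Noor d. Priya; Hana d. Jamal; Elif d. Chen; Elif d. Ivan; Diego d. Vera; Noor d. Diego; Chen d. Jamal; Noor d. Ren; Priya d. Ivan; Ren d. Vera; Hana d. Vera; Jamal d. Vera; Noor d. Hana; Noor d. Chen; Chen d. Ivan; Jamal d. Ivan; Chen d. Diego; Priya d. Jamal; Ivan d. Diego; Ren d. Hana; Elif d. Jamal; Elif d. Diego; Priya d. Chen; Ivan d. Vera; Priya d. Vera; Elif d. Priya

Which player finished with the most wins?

Win totals: Priya 7, Jamal 3, Vera 0, Chen 4, Ren 6, Hana 5, Ivan 2, Diego 1, Elif 8, Noor 9.
Noor leads with 9 wins (next highest: 8).

Noor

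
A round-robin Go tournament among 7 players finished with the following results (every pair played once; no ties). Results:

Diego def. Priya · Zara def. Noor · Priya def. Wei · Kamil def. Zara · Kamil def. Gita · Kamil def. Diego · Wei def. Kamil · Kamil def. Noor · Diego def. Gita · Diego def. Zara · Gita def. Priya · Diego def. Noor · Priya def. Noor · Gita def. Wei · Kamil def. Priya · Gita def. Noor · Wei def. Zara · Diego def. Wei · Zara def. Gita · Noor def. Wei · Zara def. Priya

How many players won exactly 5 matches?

2

Win totals: Diego 5, Zara 3, Noor 1, Kamil 5, Priya 2, Wei 2, Gita 3.
Exactly 5: Diego, Kamil — 2 players.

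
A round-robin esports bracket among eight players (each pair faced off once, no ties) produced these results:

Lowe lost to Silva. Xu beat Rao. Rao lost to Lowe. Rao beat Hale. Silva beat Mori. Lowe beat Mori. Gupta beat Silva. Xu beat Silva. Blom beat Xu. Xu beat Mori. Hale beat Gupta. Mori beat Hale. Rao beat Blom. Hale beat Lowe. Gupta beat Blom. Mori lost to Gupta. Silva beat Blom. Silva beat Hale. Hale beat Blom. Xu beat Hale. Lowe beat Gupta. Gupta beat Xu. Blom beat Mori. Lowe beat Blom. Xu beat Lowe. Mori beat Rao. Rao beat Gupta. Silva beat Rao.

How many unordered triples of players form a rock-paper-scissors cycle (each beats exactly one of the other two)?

Win totals: Gupta 4, Lowe 4, Rao 3, Hale 3, Silva 5, Blom 2, Mori 2, Xu 5.
A player with w wins dominates both others in C(w,2) triples; summing gives 6 + 6 + 3 + 3 + 10 + 1 + 1 + 10 = 40 transitive triples.
Total triples C(8,3) = 56, so cyclic triples = 56 − 40 = 16.

16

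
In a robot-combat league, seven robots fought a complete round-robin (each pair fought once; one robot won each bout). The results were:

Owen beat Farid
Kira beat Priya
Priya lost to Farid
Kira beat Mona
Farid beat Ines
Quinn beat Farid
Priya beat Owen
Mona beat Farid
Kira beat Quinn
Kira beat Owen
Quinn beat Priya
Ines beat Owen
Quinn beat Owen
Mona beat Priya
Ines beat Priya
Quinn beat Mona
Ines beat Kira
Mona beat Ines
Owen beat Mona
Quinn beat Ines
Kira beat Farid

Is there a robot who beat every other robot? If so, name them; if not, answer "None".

None

Highest win total is Quinn with 5 (out of 6 possible).
Quinn lost to Kira, so no robot went undefeated.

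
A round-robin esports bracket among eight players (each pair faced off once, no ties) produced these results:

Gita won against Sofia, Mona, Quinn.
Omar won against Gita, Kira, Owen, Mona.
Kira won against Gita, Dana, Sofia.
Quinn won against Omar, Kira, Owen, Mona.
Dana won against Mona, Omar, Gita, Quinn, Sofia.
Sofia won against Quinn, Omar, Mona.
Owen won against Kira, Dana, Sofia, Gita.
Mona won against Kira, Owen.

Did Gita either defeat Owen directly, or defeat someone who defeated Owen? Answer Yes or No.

Yes

Gita did not beat Owen directly.
Gita beat Quinn, Sofia, Mona. Of those, Quinn beat Owen.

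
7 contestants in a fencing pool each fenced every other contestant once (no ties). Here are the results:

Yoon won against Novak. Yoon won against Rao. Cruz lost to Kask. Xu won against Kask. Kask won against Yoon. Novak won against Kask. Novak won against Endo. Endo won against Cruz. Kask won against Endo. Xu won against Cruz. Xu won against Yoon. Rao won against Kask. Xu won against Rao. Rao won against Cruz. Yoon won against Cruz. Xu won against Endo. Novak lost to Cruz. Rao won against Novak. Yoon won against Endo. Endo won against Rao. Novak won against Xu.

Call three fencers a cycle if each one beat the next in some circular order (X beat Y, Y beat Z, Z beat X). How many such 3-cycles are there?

9

Win totals: Yoon 4, Endo 2, Rao 3, Cruz 1, Xu 5, Kask 3, Novak 3.
A fencer with w wins dominates both others in C(w,2) triples; summing gives 6 + 1 + 3 + 0 + 10 + 3 + 3 = 26 transitive triples.
Total triples C(7,3) = 35, so cyclic triples = 35 − 26 = 9.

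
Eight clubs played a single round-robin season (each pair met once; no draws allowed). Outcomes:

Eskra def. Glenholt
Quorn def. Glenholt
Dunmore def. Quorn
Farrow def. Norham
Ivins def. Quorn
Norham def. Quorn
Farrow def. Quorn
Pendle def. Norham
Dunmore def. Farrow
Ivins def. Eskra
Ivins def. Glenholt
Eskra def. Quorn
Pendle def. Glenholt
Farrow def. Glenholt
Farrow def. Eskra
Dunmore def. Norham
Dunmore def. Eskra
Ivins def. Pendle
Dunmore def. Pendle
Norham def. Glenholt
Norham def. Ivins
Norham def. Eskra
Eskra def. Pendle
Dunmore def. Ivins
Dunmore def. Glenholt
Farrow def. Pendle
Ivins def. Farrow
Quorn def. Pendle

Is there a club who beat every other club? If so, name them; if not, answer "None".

Dunmore

Dunmore has 7 wins out of 7 opponents — a perfect record.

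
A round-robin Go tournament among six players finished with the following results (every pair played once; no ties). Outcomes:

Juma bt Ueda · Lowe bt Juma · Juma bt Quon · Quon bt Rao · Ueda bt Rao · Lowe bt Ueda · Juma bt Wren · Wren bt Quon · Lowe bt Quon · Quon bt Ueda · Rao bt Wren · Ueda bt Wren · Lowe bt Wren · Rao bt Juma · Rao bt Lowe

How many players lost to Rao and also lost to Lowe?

2

Rao beat: Wren, Juma, Lowe.
Lowe beat: Wren, Juma, Quon, Ueda.
Both beat: Wren, Juma — 2.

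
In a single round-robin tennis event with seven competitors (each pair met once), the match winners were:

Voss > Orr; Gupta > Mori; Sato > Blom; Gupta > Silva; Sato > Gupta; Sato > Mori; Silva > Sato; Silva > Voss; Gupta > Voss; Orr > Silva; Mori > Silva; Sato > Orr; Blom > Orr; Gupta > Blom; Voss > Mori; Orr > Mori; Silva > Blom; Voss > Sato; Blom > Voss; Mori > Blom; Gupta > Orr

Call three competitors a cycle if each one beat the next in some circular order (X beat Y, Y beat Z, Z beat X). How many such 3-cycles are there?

Win totals: Gupta 5, Blom 2, Silva 3, Sato 4, Orr 2, Voss 3, Mori 2.
A competitor with w wins dominates both others in C(w,2) triples; summing gives 10 + 1 + 3 + 6 + 1 + 3 + 1 = 25 transitive triples.
Total triples C(7,3) = 35, so cyclic triples = 35 − 25 = 10.

10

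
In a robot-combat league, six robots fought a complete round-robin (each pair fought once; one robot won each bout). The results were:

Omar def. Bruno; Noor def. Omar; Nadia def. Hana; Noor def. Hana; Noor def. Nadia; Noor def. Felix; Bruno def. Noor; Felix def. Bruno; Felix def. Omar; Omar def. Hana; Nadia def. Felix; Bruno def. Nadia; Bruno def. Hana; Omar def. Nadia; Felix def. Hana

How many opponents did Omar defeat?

Omar's results: beat Hana, Bruno, Nadia; lost to Noor, Felix.
That is 3 wins.

3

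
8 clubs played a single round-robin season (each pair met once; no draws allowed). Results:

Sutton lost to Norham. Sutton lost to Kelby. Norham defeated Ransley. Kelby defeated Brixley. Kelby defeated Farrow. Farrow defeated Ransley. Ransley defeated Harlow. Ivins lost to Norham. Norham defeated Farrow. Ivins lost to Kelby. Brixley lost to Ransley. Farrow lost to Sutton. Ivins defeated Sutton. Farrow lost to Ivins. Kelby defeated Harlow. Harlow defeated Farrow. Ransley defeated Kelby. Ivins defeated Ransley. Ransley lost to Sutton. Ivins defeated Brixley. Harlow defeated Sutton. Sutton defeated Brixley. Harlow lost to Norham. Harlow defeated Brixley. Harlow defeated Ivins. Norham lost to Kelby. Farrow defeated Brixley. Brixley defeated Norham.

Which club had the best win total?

Win totals: Ivins 4, Farrow 2, Ransley 3, Sutton 3, Kelby 6, Norham 5, Harlow 4, Brixley 1.
Kelby leads with 6 wins (next highest: 5).

Kelby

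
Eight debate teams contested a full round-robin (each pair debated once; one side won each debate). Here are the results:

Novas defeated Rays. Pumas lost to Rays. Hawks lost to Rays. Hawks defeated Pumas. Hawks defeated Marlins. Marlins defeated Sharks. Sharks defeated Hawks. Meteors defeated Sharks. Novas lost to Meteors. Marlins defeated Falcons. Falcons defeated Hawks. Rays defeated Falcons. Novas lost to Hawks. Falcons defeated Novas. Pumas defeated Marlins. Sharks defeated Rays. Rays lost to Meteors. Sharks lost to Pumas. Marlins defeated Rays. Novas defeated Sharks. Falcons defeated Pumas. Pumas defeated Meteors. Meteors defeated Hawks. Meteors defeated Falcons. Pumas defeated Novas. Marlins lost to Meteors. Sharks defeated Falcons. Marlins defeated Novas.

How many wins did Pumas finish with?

Pumas' results: beat Novas, Sharks, Marlins, Meteors; lost to Rays, Hawks, Falcons.
That is 4 wins.

4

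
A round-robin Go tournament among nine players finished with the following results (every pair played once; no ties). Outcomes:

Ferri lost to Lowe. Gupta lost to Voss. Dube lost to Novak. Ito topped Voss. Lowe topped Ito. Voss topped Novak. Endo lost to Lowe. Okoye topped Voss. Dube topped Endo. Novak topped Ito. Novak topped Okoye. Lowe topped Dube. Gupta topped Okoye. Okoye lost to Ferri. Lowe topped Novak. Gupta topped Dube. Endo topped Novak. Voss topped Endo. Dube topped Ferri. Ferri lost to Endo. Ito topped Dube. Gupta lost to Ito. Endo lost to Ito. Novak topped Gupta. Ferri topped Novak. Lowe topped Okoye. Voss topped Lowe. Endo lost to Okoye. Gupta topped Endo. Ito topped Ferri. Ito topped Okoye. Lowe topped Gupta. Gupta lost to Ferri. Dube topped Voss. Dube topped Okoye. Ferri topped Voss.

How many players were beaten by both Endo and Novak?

0

Endo beat: Novak, Ferri.
Novak beat: Okoye, Gupta, Ito, Dube.
No one was beaten by both.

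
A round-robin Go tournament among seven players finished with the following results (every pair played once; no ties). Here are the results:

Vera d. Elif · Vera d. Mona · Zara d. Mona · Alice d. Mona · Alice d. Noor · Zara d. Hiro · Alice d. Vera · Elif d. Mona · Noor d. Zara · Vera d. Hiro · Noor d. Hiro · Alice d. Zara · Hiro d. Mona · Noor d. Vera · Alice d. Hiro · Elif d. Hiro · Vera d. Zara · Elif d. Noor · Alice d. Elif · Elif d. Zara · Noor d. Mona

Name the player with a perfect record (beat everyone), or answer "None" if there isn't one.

Alice has 6 wins out of 6 opponents — a perfect record.

Alice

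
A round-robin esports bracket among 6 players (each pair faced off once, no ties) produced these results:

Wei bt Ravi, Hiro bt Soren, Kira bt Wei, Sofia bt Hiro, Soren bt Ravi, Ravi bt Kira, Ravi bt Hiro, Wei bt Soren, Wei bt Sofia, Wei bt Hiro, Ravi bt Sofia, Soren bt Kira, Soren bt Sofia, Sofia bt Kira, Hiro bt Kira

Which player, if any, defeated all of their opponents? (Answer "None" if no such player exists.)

Highest win total is Wei with 4 (out of 5 possible).
Wei lost to Kira, so no player went undefeated.

None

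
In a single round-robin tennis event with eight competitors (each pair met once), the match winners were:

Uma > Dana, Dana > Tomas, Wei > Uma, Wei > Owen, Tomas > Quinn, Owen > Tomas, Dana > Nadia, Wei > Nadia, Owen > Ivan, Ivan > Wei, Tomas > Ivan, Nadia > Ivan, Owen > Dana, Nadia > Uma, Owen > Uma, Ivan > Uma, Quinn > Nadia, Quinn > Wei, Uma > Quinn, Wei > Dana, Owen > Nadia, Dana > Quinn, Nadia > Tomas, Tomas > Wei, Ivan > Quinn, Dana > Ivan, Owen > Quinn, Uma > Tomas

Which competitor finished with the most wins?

Owen

Win totals: Quinn 2, Uma 3, Wei 4, Dana 4, Owen 6, Tomas 3, Nadia 3, Ivan 3.
Owen leads with 6 wins (next highest: 4).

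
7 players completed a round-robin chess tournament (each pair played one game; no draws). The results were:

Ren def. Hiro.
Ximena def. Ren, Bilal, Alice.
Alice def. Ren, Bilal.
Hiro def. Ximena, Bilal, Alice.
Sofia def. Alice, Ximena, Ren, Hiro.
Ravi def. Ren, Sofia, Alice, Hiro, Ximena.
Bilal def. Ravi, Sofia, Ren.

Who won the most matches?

Ravi

Win totals: Ravi 5, Sofia 4, Ren 1, Alice 2, Hiro 3, Bilal 3, Ximena 3.
Ravi leads with 5 wins (next highest: 4).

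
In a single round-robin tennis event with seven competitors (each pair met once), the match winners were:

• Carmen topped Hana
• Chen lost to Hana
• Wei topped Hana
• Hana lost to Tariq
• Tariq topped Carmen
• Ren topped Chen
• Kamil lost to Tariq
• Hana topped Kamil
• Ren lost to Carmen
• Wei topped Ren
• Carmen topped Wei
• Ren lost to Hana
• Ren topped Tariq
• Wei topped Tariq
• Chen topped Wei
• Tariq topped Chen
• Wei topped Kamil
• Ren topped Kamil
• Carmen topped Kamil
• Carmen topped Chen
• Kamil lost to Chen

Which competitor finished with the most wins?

Win totals: Ren 3, Tariq 4, Wei 4, Kamil 0, Hana 3, Carmen 5, Chen 2.
Carmen leads with 5 wins (next highest: 4).

Carmen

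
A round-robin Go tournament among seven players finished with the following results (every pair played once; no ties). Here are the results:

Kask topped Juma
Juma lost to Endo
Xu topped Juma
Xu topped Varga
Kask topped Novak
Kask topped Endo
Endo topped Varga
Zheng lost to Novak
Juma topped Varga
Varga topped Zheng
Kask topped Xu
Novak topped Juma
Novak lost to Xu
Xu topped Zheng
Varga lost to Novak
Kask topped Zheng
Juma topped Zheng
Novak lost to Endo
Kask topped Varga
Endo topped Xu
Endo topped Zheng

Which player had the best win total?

Kask

Win totals: Juma 2, Kask 6, Endo 5, Novak 3, Xu 4, Zheng 0, Varga 1.
Kask leads with 6 wins (next highest: 5).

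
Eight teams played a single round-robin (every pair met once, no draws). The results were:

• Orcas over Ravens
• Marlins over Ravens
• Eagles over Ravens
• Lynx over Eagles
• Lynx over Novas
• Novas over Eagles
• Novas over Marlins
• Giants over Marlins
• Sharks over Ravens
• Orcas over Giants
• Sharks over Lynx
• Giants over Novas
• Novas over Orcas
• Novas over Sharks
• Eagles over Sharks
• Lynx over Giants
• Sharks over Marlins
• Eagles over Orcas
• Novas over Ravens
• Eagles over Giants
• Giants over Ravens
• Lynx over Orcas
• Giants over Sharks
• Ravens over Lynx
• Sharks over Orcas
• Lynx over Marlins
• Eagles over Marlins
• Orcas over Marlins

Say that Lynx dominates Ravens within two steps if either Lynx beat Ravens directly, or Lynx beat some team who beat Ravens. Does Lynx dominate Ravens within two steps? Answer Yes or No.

Lynx did not beat Ravens directly.
Lynx beat Orcas, Marlins, Novas, Eagles, Giants. Of those, Orcas beat Ravens.

Yes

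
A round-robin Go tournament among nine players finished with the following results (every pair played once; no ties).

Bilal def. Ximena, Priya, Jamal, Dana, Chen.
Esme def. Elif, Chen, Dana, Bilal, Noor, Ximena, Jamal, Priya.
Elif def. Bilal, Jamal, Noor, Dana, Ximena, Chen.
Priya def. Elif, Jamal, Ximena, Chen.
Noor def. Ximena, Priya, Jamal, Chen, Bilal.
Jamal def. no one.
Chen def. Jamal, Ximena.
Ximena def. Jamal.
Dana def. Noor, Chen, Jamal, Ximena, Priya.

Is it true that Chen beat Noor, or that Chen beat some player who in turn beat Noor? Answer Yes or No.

No

Chen did not beat Noor directly.
Chen beat Ximena, Jamal, but each of them lost to Noor. No two-step path.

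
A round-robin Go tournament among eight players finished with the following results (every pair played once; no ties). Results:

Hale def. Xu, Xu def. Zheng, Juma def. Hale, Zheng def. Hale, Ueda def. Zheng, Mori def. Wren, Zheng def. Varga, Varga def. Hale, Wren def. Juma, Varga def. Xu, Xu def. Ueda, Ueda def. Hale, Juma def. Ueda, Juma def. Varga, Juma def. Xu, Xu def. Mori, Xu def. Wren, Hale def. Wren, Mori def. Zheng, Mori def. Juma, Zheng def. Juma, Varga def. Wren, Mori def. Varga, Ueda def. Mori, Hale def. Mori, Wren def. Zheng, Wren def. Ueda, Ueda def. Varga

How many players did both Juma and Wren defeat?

1

Juma beat: Ueda, Varga, Hale, Xu.
Wren beat: Ueda, Zheng, Juma.
Both beat: Ueda — 1.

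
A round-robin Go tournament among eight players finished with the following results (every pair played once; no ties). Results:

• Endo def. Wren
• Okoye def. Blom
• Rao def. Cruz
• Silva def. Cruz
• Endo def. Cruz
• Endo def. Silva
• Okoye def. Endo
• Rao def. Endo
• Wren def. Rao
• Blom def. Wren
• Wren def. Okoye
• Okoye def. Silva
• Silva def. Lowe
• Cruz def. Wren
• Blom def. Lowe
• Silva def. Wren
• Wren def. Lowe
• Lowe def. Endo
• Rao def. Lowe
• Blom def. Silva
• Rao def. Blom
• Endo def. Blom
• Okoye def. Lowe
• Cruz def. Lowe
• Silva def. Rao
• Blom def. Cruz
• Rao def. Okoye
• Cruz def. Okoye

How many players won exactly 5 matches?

Win totals: Rao 5, Blom 4, Okoye 4, Silva 4, Endo 4, Wren 3, Lowe 1, Cruz 3.
Exactly 5: Rao — 1 player.

1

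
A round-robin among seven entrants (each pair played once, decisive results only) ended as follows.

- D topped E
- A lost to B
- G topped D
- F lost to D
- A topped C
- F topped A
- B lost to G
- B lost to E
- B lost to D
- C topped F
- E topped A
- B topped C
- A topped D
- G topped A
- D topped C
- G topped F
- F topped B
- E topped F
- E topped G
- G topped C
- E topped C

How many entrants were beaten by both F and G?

2

F beat: A, B.
G beat: A, B, C, D, F.
Both beat: A, B — 2.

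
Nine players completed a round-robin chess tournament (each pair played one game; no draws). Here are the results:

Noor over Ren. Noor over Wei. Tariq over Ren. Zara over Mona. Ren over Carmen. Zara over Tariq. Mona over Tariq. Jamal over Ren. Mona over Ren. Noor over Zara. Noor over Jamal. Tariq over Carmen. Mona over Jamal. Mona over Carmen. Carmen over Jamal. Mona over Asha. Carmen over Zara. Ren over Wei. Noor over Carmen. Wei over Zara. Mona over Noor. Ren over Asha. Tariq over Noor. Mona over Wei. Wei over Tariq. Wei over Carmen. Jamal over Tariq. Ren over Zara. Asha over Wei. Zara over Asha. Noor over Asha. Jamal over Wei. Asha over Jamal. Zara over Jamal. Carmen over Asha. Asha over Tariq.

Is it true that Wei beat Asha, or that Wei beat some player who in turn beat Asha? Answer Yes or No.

Wei did not beat Asha directly.
Wei beat Zara, Carmen, Tariq. Of those, Zara beat Asha.

Yes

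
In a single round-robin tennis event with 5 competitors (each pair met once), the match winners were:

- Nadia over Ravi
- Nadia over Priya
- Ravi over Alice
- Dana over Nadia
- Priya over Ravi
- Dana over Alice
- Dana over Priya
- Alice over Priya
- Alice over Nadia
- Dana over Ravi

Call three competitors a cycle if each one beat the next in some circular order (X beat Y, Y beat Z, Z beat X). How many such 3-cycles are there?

2

Of the C(5,3) = 10 triples, the cyclic ones are: {Alice, Nadia, Ravi}; {Alice, Ravi, Priya}.
That is 2.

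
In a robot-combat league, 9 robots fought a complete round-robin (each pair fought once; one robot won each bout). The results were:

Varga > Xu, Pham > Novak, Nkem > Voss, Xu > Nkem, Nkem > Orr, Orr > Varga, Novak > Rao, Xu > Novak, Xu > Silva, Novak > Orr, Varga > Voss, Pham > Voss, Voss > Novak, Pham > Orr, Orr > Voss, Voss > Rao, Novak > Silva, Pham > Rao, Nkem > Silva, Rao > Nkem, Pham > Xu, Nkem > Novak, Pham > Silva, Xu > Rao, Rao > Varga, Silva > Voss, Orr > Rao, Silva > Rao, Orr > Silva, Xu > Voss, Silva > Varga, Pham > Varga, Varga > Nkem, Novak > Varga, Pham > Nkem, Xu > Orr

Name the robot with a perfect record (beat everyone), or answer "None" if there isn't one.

Pham

Pham has 8 wins out of 8 opponents — a perfect record.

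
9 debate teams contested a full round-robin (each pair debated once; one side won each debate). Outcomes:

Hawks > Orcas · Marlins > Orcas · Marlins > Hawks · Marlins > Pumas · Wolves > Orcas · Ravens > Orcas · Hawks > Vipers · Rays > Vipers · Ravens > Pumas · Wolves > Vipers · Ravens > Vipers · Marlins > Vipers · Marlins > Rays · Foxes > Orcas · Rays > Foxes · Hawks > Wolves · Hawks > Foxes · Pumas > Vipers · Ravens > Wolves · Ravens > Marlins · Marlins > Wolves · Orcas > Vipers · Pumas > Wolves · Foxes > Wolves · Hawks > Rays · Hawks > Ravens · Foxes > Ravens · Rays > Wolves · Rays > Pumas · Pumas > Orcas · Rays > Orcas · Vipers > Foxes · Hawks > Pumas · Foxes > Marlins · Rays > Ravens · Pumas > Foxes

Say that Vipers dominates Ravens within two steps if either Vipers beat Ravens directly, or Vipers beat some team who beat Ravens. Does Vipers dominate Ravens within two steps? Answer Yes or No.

Yes

Vipers did not beat Ravens directly.
Vipers beat Foxes. Of those, Foxes beat Ravens.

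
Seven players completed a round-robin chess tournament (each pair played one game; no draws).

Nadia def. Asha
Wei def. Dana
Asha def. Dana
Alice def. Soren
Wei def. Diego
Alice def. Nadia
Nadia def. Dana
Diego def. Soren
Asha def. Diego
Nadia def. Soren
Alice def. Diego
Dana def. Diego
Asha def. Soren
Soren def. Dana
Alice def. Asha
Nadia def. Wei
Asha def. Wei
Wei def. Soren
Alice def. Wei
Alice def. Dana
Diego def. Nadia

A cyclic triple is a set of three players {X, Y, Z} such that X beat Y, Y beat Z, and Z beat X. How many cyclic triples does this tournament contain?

Win totals: Asha 4, Diego 2, Dana 1, Nadia 4, Wei 3, Soren 1, Alice 6.
A player with w wins dominates both others in C(w,2) triples; summing gives 6 + 1 + 0 + 6 + 3 + 0 + 15 = 31 transitive triples.
Total triples C(7,3) = 35, so cyclic triples = 35 − 31 = 4.

4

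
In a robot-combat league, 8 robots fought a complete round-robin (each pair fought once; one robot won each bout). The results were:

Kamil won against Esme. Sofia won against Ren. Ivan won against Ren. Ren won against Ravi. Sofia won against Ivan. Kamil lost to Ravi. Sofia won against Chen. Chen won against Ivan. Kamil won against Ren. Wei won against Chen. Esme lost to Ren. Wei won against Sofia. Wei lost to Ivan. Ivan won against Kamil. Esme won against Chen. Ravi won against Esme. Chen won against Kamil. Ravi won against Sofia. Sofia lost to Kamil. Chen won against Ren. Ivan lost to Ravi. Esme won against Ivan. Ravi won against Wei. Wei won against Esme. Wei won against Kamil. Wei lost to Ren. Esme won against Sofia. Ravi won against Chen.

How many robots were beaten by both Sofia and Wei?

1

Sofia beat: Chen, Ivan, Ren.
Wei beat: Kamil, Chen, Esme, Sofia.
Both beat: Chen — 1.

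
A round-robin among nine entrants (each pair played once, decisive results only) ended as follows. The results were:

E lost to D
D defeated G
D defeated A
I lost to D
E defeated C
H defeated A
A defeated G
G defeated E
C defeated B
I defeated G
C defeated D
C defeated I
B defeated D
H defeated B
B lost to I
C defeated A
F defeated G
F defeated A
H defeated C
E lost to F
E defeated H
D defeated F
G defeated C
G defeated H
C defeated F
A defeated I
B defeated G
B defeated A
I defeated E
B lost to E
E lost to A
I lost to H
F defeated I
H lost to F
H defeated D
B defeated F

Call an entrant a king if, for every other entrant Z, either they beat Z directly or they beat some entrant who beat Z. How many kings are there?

8

A cannot reach D, F in two steps.
B reaches everyone (king).
C reaches everyone (king).
D reaches everyone (king).
E reaches everyone (king).
F reaches everyone (king).
G reaches everyone (king).
H reaches everyone (king).
I reaches everyone (king).
Kings: B, C, D, E, F, G, H, I — 8.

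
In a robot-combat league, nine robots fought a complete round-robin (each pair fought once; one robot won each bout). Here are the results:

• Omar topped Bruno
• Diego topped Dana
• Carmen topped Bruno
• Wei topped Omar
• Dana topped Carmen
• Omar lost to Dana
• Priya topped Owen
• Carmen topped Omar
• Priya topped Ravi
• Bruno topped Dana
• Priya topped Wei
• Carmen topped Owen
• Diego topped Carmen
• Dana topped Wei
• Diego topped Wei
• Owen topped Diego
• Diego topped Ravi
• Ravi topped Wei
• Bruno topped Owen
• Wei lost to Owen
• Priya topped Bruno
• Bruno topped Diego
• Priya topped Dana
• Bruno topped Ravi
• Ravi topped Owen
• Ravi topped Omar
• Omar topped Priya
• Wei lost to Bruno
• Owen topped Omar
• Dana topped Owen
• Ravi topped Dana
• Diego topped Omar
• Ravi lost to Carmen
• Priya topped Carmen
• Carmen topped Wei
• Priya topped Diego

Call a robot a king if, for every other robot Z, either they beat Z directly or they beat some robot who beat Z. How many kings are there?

7

Wei cannot reach Diego, Dana, Owen, Ravi, Carmen in two steps.
Bruno cannot reach Priya in two steps.
Diego reaches everyone (king).
Dana reaches everyone (king).
Owen reaches everyone (king).
Priya reaches everyone (king).
Ravi reaches everyone (king).
Omar reaches everyone (king).
Carmen reaches everyone (king).
Kings: Diego, Dana, Owen, Priya, Ravi, Omar, Carmen — 7.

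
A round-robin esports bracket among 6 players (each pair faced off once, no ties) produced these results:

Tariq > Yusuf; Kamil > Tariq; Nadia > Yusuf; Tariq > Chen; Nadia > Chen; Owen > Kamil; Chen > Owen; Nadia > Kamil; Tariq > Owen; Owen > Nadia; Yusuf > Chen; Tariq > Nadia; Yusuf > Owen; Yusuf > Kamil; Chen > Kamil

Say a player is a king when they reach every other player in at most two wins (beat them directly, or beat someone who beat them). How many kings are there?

5

Kamil reaches everyone (king).
Owen reaches everyone (king).
Tariq reaches everyone (king).
Nadia reaches everyone (king).
Yusuf reaches everyone (king).
Chen cannot reach Yusuf in two steps.
Kings: Kamil, Owen, Tariq, Nadia, Yusuf — 5.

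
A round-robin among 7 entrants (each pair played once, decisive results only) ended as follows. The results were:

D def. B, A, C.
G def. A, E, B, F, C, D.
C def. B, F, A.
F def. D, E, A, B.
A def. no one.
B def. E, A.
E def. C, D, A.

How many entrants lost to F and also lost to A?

0

F beat: A, B, D, E.
A beat: no one.
No one was beaten by both.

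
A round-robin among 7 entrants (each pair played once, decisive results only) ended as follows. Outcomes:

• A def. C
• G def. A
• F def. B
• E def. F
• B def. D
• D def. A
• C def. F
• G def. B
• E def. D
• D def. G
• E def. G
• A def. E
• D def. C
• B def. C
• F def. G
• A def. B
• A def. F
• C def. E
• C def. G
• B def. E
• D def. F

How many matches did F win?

2

F's results: beat B, G; lost to A, C, D, E.
That is 2 wins.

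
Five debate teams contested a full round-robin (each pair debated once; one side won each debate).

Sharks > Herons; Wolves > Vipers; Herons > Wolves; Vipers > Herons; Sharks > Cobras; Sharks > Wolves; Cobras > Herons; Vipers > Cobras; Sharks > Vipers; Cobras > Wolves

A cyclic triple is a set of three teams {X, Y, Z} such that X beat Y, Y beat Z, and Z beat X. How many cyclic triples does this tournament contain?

Of the C(5,3) = 10 triples, the cyclic ones are: {Cobras, Wolves, Vipers}; {Wolves, Herons, Vipers}.
That is 2.

2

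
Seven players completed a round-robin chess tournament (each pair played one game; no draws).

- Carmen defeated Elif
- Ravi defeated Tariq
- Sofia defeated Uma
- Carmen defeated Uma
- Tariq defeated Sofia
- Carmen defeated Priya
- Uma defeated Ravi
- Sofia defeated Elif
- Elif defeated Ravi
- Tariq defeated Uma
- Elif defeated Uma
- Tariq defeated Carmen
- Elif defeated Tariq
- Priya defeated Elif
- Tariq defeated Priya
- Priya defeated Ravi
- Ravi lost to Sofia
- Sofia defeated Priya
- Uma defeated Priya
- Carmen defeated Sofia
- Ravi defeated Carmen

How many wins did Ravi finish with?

Ravi's results: beat Carmen, Tariq; lost to Priya, Sofia, Elif, Uma.
That is 2 wins.

2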